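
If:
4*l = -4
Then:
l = -1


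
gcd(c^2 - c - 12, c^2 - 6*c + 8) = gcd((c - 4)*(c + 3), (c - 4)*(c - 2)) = c - 4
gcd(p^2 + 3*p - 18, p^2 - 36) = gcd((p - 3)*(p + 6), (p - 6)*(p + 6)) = p + 6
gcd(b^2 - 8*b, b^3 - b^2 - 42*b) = b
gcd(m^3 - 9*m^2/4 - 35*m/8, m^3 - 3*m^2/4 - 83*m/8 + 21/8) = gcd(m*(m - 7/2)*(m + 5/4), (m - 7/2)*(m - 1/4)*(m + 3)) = m - 7/2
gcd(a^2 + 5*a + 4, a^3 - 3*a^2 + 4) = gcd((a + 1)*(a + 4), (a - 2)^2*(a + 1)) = a + 1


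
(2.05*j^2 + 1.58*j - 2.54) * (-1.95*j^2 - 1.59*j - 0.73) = -3.9975*j^4 - 6.3405*j^3 + 0.9443*j^2 + 2.8852*j + 1.8542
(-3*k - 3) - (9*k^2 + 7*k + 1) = -9*k^2 - 10*k - 4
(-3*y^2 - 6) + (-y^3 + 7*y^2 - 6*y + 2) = -y^3 + 4*y^2 - 6*y - 4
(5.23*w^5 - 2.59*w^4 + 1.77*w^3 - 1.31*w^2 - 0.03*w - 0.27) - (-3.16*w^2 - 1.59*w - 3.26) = 5.23*w^5 - 2.59*w^4 + 1.77*w^3 + 1.85*w^2 + 1.56*w + 2.99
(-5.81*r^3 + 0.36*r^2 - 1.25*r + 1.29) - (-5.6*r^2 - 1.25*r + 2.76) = -5.81*r^3 + 5.96*r^2 - 1.47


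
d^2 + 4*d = d*(d + 4)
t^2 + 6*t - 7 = (t - 1)*(t + 7)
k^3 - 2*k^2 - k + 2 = (k - 2)*(k - 1)*(k + 1)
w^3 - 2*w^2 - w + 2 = (w - 2)*(w - 1)*(w + 1)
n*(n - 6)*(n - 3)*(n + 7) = n^4 - 2*n^3 - 45*n^2 + 126*n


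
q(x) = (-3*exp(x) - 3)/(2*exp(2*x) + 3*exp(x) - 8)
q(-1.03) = 0.61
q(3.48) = -0.05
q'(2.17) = 0.18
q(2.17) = -0.17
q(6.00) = 0.00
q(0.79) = -1.16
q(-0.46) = 0.92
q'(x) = (-3*exp(x) - 3)*(-4*exp(2*x) - 3*exp(x))/(2*exp(2*x) + 3*exp(x) - 8)^2 - 3*exp(x)/(2*exp(2*x) + 3*exp(x) - 8)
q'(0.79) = 2.82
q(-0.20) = 1.30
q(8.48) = -0.00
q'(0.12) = 14.18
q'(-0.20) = 2.17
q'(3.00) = 0.07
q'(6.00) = 0.00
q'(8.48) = 0.00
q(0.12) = 3.08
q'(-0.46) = 0.96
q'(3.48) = 0.05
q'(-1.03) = 0.30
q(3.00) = -0.07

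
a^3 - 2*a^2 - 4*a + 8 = (a - 2)^2*(a + 2)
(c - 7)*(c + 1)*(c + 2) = c^3 - 4*c^2 - 19*c - 14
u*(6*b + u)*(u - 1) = 6*b*u^2 - 6*b*u + u^3 - u^2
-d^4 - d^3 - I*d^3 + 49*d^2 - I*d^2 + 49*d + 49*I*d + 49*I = (d - 7)*(d + 7)*(-I*d + 1)*(-I*d - I)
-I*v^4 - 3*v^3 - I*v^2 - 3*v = v*(v - 3*I)*(v - I)*(-I*v + 1)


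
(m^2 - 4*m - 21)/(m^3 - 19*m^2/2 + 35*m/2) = 2*(m + 3)/(m*(2*m - 5))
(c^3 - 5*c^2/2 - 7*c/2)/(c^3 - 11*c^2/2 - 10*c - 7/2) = c*(2*c - 7)/(2*c^2 - 13*c - 7)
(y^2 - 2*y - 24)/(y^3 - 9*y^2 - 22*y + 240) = (y + 4)/(y^2 - 3*y - 40)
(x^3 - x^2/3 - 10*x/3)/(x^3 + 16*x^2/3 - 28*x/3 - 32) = x*(3*x^2 - x - 10)/(3*x^3 + 16*x^2 - 28*x - 96)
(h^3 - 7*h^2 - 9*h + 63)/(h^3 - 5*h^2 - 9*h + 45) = (h - 7)/(h - 5)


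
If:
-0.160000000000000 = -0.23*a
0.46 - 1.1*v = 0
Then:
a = 0.70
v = 0.42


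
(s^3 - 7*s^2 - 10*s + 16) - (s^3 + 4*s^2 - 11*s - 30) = -11*s^2 + s + 46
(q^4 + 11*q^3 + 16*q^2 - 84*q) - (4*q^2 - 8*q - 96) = q^4 + 11*q^3 + 12*q^2 - 76*q + 96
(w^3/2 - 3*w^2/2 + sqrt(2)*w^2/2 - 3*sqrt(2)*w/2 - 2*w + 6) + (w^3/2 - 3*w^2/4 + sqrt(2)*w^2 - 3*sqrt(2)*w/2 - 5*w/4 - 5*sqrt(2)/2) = w^3 - 9*w^2/4 + 3*sqrt(2)*w^2/2 - 3*sqrt(2)*w - 13*w/4 - 5*sqrt(2)/2 + 6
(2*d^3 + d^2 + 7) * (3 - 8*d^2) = -16*d^5 - 8*d^4 + 6*d^3 - 53*d^2 + 21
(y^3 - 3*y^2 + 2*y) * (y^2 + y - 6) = y^5 - 2*y^4 - 7*y^3 + 20*y^2 - 12*y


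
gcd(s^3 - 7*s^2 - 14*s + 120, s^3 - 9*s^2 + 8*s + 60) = s^2 - 11*s + 30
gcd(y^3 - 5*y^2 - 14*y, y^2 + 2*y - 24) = 1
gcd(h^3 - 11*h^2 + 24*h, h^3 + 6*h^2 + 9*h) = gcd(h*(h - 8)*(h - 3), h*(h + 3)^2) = h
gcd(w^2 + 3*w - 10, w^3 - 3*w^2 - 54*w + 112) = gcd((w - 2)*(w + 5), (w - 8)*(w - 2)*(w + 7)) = w - 2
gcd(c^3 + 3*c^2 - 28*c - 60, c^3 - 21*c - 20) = c - 5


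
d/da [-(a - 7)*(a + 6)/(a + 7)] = (-a^2 - 14*a - 35)/(a^2 + 14*a + 49)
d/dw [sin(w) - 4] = cos(w)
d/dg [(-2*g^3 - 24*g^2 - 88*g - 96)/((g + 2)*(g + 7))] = 2*(-g^2 - 14*g - 46)/(g^2 + 14*g + 49)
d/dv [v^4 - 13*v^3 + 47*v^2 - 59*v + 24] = 4*v^3 - 39*v^2 + 94*v - 59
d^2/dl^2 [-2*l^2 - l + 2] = -4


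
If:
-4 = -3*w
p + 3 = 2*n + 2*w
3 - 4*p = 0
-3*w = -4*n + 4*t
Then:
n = 13/24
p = 3/4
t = -11/24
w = 4/3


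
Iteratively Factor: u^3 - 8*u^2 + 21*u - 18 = (u - 3)*(u^2 - 5*u + 6) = (u - 3)^2*(u - 2)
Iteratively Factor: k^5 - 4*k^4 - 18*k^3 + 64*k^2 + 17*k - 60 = (k + 1)*(k^4 - 5*k^3 - 13*k^2 + 77*k - 60) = (k - 5)*(k + 1)*(k^3 - 13*k + 12) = (k - 5)*(k - 1)*(k + 1)*(k^2 + k - 12) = (k - 5)*(k - 1)*(k + 1)*(k + 4)*(k - 3)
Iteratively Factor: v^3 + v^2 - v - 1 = (v + 1)*(v^2 - 1) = (v + 1)^2*(v - 1)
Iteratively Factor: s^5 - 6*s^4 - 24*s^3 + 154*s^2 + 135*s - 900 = (s + 4)*(s^4 - 10*s^3 + 16*s^2 + 90*s - 225) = (s - 5)*(s + 4)*(s^3 - 5*s^2 - 9*s + 45) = (s - 5)^2*(s + 4)*(s^2 - 9) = (s - 5)^2*(s + 3)*(s + 4)*(s - 3)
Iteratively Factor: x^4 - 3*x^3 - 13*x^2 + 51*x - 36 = (x + 4)*(x^3 - 7*x^2 + 15*x - 9) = (x - 1)*(x + 4)*(x^2 - 6*x + 9) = (x - 3)*(x - 1)*(x + 4)*(x - 3)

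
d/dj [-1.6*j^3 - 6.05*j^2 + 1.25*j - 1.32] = -4.8*j^2 - 12.1*j + 1.25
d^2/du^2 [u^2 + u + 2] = 2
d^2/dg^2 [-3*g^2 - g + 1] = -6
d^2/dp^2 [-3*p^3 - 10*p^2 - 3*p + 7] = -18*p - 20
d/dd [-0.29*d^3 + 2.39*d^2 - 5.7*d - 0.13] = -0.87*d^2 + 4.78*d - 5.7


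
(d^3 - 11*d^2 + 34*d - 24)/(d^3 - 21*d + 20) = (d - 6)/(d + 5)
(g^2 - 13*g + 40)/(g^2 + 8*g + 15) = (g^2 - 13*g + 40)/(g^2 + 8*g + 15)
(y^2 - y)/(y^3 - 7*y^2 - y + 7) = y/(y^2 - 6*y - 7)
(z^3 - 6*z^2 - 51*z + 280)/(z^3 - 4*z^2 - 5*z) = (z^2 - z - 56)/(z*(z + 1))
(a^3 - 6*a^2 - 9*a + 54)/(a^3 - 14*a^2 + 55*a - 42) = (a^2 - 9)/(a^2 - 8*a + 7)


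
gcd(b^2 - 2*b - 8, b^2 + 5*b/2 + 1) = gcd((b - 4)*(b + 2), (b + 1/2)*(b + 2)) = b + 2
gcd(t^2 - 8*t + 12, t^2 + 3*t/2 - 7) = t - 2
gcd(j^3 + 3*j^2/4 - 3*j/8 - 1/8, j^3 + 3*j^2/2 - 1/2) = j^2 + j/2 - 1/2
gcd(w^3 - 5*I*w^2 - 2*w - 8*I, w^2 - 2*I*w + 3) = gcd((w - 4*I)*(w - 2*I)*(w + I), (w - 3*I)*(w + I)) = w + I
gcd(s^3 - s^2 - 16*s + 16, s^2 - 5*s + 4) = s^2 - 5*s + 4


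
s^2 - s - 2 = (s - 2)*(s + 1)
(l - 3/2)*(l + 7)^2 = l^3 + 25*l^2/2 + 28*l - 147/2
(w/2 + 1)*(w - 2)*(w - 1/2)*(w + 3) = w^4/2 + 5*w^3/4 - 11*w^2/4 - 5*w + 3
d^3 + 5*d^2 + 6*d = d*(d + 2)*(d + 3)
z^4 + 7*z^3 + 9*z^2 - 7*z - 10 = (z - 1)*(z + 1)*(z + 2)*(z + 5)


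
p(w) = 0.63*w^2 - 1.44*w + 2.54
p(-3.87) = 17.55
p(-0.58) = 3.59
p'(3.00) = 2.34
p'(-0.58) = -2.17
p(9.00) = 40.61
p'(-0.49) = -2.06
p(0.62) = 1.89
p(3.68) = 5.77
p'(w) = 1.26*w - 1.44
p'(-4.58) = -7.21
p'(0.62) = -0.66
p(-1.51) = 6.15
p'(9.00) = 9.90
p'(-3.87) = -6.32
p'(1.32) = 0.22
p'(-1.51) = -3.34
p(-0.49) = 3.40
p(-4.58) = 22.35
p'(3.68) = 3.20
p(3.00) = 3.89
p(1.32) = 1.74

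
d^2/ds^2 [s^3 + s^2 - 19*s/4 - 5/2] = 6*s + 2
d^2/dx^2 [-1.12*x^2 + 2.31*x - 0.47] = -2.24000000000000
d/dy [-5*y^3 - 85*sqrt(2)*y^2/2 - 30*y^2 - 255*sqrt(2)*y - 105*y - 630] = -15*y^2 - 85*sqrt(2)*y - 60*y - 255*sqrt(2) - 105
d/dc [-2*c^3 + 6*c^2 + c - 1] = -6*c^2 + 12*c + 1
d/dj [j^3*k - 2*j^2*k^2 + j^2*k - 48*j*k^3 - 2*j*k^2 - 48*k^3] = k*(3*j^2 - 4*j*k + 2*j - 48*k^2 - 2*k)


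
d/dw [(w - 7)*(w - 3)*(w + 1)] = 3*w^2 - 18*w + 11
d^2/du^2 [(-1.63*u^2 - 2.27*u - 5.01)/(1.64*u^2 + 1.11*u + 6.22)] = (-6.27627999999999*u^3 + 18.914448*u^2 + 84.213672*u - 4.912742)/(4.410944*u^6 + 8.956368*u^5 + 56.249868*u^4 + 69.304959*u^3 + 213.337914*u^2 + 128.832372*u + 240.641848)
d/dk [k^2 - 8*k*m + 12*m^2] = 2*k - 8*m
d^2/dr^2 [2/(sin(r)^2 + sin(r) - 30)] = 2*(-4*sin(r)^4 - 3*sin(r)^3 - 115*sin(r)^2 - 24*sin(r) + 62)/(sin(r)^2 + sin(r) - 30)^3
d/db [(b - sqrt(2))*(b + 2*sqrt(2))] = 2*b + sqrt(2)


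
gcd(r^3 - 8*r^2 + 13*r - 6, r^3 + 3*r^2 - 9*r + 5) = r^2 - 2*r + 1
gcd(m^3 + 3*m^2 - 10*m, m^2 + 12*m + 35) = m + 5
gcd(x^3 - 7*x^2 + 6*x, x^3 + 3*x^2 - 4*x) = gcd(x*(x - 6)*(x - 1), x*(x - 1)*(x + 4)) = x^2 - x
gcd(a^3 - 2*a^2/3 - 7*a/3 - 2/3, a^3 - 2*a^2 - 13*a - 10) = a + 1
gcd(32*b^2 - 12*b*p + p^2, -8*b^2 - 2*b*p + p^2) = -4*b + p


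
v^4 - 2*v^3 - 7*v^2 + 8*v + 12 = (v - 3)*(v - 2)*(v + 1)*(v + 2)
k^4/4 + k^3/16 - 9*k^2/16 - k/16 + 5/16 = (k/4 + 1/4)*(k - 1)^2*(k + 5/4)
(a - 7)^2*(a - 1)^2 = a^4 - 16*a^3 + 78*a^2 - 112*a + 49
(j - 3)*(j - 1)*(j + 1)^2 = j^4 - 2*j^3 - 4*j^2 + 2*j + 3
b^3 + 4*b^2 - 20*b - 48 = (b - 4)*(b + 2)*(b + 6)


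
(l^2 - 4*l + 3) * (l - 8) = l^3 - 12*l^2 + 35*l - 24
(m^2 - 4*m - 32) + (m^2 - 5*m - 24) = 2*m^2 - 9*m - 56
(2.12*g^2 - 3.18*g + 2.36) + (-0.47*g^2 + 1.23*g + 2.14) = 1.65*g^2 - 1.95*g + 4.5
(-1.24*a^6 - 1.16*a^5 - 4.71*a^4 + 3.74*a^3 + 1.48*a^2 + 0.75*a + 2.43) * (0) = 0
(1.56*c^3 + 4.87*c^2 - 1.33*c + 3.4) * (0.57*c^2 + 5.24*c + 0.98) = 0.8892*c^5 + 10.9503*c^4 + 26.2895*c^3 - 0.258600000000001*c^2 + 16.5126*c + 3.332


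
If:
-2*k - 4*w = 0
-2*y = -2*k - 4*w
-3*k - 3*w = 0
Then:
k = 0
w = 0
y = 0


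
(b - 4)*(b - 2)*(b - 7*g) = b^3 - 7*b^2*g - 6*b^2 + 42*b*g + 8*b - 56*g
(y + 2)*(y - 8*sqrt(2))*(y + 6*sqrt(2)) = y^3 - 2*sqrt(2)*y^2 + 2*y^2 - 96*y - 4*sqrt(2)*y - 192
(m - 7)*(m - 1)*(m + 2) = m^3 - 6*m^2 - 9*m + 14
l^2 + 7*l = l*(l + 7)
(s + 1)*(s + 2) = s^2 + 3*s + 2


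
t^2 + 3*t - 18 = (t - 3)*(t + 6)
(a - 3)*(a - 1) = a^2 - 4*a + 3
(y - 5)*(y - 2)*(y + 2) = y^3 - 5*y^2 - 4*y + 20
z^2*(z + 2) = z^3 + 2*z^2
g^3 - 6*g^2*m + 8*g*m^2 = g*(g - 4*m)*(g - 2*m)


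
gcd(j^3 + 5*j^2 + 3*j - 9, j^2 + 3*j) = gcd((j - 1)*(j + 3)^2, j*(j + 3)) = j + 3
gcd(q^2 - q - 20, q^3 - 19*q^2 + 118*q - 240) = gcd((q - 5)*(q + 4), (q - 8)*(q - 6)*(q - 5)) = q - 5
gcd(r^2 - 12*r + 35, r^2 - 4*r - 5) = r - 5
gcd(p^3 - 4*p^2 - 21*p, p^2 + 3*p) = p^2 + 3*p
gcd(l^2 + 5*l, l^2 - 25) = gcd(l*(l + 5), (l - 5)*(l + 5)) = l + 5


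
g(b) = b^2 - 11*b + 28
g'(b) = 2*b - 11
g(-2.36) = 59.53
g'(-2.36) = -15.72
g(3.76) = 0.78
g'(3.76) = -3.48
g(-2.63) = 63.85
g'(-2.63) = -16.26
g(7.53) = 1.87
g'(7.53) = 4.06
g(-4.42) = 96.16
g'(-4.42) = -19.84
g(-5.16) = 111.39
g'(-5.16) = -21.32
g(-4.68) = 101.38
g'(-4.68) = -20.36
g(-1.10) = 41.31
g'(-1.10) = -13.20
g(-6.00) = 130.00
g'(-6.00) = -23.00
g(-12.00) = 304.00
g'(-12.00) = -35.00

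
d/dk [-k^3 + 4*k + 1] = 4 - 3*k^2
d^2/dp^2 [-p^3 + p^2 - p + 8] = 2 - 6*p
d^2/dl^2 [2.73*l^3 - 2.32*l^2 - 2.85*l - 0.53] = 16.38*l - 4.64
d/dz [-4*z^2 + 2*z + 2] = 2 - 8*z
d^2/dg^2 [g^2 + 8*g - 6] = 2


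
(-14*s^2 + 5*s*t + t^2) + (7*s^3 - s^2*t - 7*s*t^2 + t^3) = 7*s^3 - s^2*t - 14*s^2 - 7*s*t^2 + 5*s*t + t^3 + t^2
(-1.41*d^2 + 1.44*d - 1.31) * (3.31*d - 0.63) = -4.6671*d^3 + 5.6547*d^2 - 5.2433*d + 0.8253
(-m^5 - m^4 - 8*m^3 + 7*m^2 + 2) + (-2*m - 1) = -m^5 - m^4 - 8*m^3 + 7*m^2 - 2*m + 1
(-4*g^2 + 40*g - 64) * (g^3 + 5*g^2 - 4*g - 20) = -4*g^5 + 20*g^4 + 152*g^3 - 400*g^2 - 544*g + 1280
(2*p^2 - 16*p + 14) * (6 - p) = -2*p^3 + 28*p^2 - 110*p + 84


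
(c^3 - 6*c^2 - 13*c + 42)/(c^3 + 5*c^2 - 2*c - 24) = (c - 7)/(c + 4)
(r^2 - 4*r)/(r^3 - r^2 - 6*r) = (4 - r)/(-r^2 + r + 6)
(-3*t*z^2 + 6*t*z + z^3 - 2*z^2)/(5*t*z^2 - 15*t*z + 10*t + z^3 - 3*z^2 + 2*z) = z*(-3*t + z)/(5*t*z - 5*t + z^2 - z)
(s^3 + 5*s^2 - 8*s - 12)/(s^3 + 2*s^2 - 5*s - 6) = (s + 6)/(s + 3)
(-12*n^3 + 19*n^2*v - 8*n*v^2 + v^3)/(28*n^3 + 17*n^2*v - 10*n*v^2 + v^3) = (3*n^2 - 4*n*v + v^2)/(-7*n^2 - 6*n*v + v^2)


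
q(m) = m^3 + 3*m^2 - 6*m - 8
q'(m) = 3*m^2 + 6*m - 6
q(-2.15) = 8.83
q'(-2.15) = -5.03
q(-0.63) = -3.28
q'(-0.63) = -8.59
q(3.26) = 38.97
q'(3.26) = 45.44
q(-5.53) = -52.19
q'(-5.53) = 52.56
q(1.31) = -8.46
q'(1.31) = 7.01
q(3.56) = 53.78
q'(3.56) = 53.38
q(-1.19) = 1.70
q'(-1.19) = -8.89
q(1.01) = -9.97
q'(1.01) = 3.12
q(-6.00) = -80.00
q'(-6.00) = 66.00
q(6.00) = 280.00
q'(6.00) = 138.00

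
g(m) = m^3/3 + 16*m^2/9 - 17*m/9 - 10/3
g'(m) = m^2 + 32*m/9 - 17/9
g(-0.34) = -2.50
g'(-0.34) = -2.98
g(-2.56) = 7.56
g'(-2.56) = -4.44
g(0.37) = -3.77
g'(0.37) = -0.44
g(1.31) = -2.01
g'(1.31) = 4.48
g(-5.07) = 8.50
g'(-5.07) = 5.79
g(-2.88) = 8.89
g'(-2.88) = -3.83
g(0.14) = -3.56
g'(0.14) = -1.37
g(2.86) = 13.60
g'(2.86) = 16.46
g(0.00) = -3.33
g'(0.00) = -1.89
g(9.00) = 366.67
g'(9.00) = 111.11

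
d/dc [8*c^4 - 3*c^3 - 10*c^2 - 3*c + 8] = 32*c^3 - 9*c^2 - 20*c - 3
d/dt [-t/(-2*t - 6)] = 3/(2*(t + 3)^2)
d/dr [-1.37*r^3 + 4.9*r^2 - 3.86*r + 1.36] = -4.11*r^2 + 9.8*r - 3.86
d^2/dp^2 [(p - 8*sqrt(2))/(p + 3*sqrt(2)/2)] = -152*sqrt(2)/(2*p + 3*sqrt(2))^3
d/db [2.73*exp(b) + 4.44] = 2.73*exp(b)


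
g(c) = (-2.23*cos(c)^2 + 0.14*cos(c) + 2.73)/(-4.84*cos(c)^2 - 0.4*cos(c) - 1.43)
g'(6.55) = -0.22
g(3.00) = -0.07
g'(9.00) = 0.44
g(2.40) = -0.38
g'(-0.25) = 0.21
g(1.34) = -1.49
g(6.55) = -0.13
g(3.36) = -0.08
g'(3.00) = 0.13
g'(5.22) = 1.96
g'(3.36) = -0.20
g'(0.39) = -0.35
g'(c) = (-9.68*sin(c)*cos(c) - 0.4*sin(c))*(-2.23*cos(c)^2 + 0.14*cos(c) + 2.73)/(-4.84*cos(c)^2 - 0.4*cos(c) - 1.43)^2 + (4.46*sin(c)*cos(c) - 0.14*sin(c))/(-4.84*cos(c)^2 - 0.4*cos(c) - 1.43) = (1.5696*sin(c)^2 - 32.8042*cos(c) - 2.4614)*sin(c)/(23.4256*cos(c)^4 + 3.872*cos(c)^3 + 14.0024*cos(c)^2 + 1.144*cos(c) + 2.0449)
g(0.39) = -0.16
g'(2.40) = 1.07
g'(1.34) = -2.62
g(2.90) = -0.09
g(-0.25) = -0.12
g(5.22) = -0.82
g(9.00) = -0.15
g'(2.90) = 0.22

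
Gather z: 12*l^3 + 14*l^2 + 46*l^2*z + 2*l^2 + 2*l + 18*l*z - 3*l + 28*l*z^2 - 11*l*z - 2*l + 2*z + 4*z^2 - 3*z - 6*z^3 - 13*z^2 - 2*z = 12*l^3 + 16*l^2 - 3*l - 6*z^3 + z^2*(28*l - 9) + z*(46*l^2 + 7*l - 3)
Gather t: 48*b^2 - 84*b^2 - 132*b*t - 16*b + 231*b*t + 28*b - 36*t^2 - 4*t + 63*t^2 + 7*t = -36*b^2 + 12*b + 27*t^2 + t*(99*b + 3)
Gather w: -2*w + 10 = 10 - 2*w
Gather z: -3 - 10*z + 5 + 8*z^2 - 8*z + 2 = 8*z^2 - 18*z + 4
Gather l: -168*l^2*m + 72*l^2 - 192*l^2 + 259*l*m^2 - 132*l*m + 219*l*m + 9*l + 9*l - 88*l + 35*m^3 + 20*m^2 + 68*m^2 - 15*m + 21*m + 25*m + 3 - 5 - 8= l^2*(-168*m - 120) + l*(259*m^2 + 87*m - 70) + 35*m^3 + 88*m^2 + 31*m - 10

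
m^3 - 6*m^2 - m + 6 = (m - 6)*(m - 1)*(m + 1)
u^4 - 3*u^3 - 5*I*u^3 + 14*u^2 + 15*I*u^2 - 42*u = u*(u - 3)*(u - 7*I)*(u + 2*I)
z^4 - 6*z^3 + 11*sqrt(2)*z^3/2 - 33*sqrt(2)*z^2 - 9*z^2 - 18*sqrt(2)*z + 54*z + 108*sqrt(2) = (z - 6)*(z - 3*sqrt(2)/2)*(z + sqrt(2))*(z + 6*sqrt(2))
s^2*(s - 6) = s^3 - 6*s^2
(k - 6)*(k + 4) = k^2 - 2*k - 24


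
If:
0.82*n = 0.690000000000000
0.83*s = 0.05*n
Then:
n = 0.84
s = 0.05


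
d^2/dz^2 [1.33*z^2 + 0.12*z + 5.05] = 2.66000000000000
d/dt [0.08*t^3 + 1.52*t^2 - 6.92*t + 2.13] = 0.24*t^2 + 3.04*t - 6.92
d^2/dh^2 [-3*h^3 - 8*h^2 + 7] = -18*h - 16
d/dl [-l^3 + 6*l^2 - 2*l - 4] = -3*l^2 + 12*l - 2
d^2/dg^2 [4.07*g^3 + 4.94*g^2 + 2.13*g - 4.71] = 24.42*g + 9.88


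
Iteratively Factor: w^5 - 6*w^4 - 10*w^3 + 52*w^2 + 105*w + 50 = (w - 5)*(w^4 - w^3 - 15*w^2 - 23*w - 10) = (w - 5)*(w + 1)*(w^3 - 2*w^2 - 13*w - 10) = (w - 5)*(w + 1)^2*(w^2 - 3*w - 10) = (w - 5)*(w + 1)^2*(w + 2)*(w - 5)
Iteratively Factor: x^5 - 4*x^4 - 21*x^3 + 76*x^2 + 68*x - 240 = (x - 5)*(x^4 + x^3 - 16*x^2 - 4*x + 48) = (x - 5)*(x + 4)*(x^3 - 3*x^2 - 4*x + 12) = (x - 5)*(x - 3)*(x + 4)*(x^2 - 4) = (x - 5)*(x - 3)*(x - 2)*(x + 4)*(x + 2)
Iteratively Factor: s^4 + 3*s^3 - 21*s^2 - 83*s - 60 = (s - 5)*(s^3 + 8*s^2 + 19*s + 12) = (s - 5)*(s + 3)*(s^2 + 5*s + 4) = (s - 5)*(s + 1)*(s + 3)*(s + 4)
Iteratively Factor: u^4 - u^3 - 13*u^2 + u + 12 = (u - 4)*(u^3 + 3*u^2 - u - 3) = (u - 4)*(u + 1)*(u^2 + 2*u - 3) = (u - 4)*(u - 1)*(u + 1)*(u + 3)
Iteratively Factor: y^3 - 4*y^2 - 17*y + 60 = (y - 5)*(y^2 + y - 12) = (y - 5)*(y - 3)*(y + 4)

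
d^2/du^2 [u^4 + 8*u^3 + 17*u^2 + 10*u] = 12*u^2 + 48*u + 34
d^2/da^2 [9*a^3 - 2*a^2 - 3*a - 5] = 54*a - 4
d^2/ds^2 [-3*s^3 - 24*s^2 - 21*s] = -18*s - 48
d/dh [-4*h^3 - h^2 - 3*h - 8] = -12*h^2 - 2*h - 3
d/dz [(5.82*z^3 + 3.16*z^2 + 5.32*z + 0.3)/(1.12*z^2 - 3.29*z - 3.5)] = (6.5184*z^4 - 38.2956*z^3 - 77.4648*z^2 - 22.792*z - 17.633)/(1.2544*z^4 - 7.3696*z^3 + 2.9841*z^2 + 23.03*z + 12.25)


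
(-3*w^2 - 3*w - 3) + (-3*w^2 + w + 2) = -6*w^2 - 2*w - 1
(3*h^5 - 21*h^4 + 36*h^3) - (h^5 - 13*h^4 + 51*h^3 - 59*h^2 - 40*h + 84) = 2*h^5 - 8*h^4 - 15*h^3 + 59*h^2 + 40*h - 84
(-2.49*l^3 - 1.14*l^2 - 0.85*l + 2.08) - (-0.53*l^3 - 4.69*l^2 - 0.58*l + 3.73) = -1.96*l^3 + 3.55*l^2 - 0.27*l - 1.65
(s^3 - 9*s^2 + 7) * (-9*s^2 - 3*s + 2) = -9*s^5 + 78*s^4 + 29*s^3 - 81*s^2 - 21*s + 14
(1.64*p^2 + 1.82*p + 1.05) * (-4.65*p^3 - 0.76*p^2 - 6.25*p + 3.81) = -7.626*p^5 - 9.7094*p^4 - 16.5157*p^3 - 5.9246*p^2 + 0.371700000000001*p + 4.0005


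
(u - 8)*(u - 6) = u^2 - 14*u + 48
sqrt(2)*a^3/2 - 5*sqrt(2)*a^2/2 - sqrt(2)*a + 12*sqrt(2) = (a - 4)*(a - 3)*(sqrt(2)*a/2 + sqrt(2))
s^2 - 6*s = s*(s - 6)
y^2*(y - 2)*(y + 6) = y^4 + 4*y^3 - 12*y^2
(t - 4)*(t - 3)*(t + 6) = t^3 - t^2 - 30*t + 72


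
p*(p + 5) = p^2 + 5*p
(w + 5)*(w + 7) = w^2 + 12*w + 35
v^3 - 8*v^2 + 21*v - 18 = (v - 3)^2*(v - 2)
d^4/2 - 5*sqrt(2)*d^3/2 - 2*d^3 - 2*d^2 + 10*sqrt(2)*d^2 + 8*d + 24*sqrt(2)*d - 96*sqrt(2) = (d/2 + sqrt(2))*(d - 4)*(d - 4*sqrt(2))*(d - 3*sqrt(2))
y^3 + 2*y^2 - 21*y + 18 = (y - 3)*(y - 1)*(y + 6)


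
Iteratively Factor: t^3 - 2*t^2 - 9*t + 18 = (t - 3)*(t^2 + t - 6) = (t - 3)*(t + 3)*(t - 2)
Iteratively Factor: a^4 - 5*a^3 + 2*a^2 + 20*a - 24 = (a - 2)*(a^3 - 3*a^2 - 4*a + 12) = (a - 2)*(a + 2)*(a^2 - 5*a + 6) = (a - 3)*(a - 2)*(a + 2)*(a - 2)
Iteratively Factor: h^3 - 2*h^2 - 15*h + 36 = (h + 4)*(h^2 - 6*h + 9) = (h - 3)*(h + 4)*(h - 3)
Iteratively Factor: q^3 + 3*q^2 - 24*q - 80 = (q + 4)*(q^2 - q - 20) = (q + 4)^2*(q - 5)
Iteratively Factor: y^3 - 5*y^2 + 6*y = (y)*(y^2 - 5*y + 6) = y*(y - 3)*(y - 2)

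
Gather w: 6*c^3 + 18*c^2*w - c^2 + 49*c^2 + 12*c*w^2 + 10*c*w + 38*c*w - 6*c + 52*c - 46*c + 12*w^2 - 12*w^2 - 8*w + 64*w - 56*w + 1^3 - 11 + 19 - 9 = 6*c^3 + 48*c^2 + 12*c*w^2 + w*(18*c^2 + 48*c)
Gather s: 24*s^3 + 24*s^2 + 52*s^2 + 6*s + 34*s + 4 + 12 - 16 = 24*s^3 + 76*s^2 + 40*s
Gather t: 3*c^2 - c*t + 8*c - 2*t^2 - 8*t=3*c^2 + 8*c - 2*t^2 + t*(-c - 8)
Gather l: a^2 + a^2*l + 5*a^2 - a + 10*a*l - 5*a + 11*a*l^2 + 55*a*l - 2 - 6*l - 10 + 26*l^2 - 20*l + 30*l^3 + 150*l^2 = 6*a^2 - 6*a + 30*l^3 + l^2*(11*a + 176) + l*(a^2 + 65*a - 26) - 12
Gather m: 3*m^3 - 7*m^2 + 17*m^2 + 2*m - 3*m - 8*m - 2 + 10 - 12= 3*m^3 + 10*m^2 - 9*m - 4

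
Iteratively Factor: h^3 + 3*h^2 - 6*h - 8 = (h - 2)*(h^2 + 5*h + 4) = (h - 2)*(h + 1)*(h + 4)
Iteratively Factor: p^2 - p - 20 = (p + 4)*(p - 5)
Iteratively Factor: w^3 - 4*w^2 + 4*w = (w - 2)*(w^2 - 2*w) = (w - 2)^2*(w)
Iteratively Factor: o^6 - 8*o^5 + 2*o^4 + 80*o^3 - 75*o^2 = (o)*(o^5 - 8*o^4 + 2*o^3 + 80*o^2 - 75*o) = o*(o - 5)*(o^4 - 3*o^3 - 13*o^2 + 15*o) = o^2*(o - 5)*(o^3 - 3*o^2 - 13*o + 15) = o^2*(o - 5)*(o - 1)*(o^2 - 2*o - 15) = o^2*(o - 5)^2*(o - 1)*(o + 3)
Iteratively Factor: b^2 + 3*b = (b + 3)*(b)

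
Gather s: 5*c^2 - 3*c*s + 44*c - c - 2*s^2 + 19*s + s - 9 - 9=5*c^2 + 43*c - 2*s^2 + s*(20 - 3*c) - 18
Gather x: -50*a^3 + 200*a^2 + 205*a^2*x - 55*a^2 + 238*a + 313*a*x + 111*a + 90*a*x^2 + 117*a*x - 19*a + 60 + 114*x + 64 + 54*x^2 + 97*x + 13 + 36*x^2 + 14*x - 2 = -50*a^3 + 145*a^2 + 330*a + x^2*(90*a + 90) + x*(205*a^2 + 430*a + 225) + 135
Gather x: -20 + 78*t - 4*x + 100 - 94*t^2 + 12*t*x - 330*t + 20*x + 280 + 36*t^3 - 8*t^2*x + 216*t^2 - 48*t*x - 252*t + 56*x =36*t^3 + 122*t^2 - 504*t + x*(-8*t^2 - 36*t + 72) + 360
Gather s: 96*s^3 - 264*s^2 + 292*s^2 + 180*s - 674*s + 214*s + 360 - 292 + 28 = 96*s^3 + 28*s^2 - 280*s + 96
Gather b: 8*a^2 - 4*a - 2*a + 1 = 8*a^2 - 6*a + 1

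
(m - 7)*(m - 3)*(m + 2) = m^3 - 8*m^2 + m + 42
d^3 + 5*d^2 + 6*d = d*(d + 2)*(d + 3)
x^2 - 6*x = x*(x - 6)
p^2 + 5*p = p*(p + 5)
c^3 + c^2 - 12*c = c*(c - 3)*(c + 4)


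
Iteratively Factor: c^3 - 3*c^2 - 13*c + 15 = (c + 3)*(c^2 - 6*c + 5) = (c - 1)*(c + 3)*(c - 5)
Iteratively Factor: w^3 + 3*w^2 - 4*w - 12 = (w - 2)*(w^2 + 5*w + 6) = (w - 2)*(w + 3)*(w + 2)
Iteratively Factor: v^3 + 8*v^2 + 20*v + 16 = (v + 2)*(v^2 + 6*v + 8) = (v + 2)^2*(v + 4)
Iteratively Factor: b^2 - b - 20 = (b + 4)*(b - 5)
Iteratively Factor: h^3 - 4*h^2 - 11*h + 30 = (h + 3)*(h^2 - 7*h + 10) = (h - 2)*(h + 3)*(h - 5)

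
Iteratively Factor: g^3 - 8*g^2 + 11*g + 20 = (g - 4)*(g^2 - 4*g - 5) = (g - 4)*(g + 1)*(g - 5)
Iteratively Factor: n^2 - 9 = (n - 3)*(n + 3)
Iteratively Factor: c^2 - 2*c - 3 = (c + 1)*(c - 3)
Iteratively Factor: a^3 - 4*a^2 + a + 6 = (a - 2)*(a^2 - 2*a - 3) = (a - 3)*(a - 2)*(a + 1)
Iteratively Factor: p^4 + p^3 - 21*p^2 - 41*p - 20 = (p - 5)*(p^3 + 6*p^2 + 9*p + 4) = (p - 5)*(p + 1)*(p^2 + 5*p + 4) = (p - 5)*(p + 1)*(p + 4)*(p + 1)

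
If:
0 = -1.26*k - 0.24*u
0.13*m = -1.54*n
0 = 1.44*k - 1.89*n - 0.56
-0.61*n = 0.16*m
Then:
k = 0.39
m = 0.00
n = 0.00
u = -2.04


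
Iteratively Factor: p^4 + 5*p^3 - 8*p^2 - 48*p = (p)*(p^3 + 5*p^2 - 8*p - 48) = p*(p - 3)*(p^2 + 8*p + 16) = p*(p - 3)*(p + 4)*(p + 4)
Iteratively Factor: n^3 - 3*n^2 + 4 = (n + 1)*(n^2 - 4*n + 4) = (n - 2)*(n + 1)*(n - 2)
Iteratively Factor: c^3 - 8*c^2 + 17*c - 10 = (c - 5)*(c^2 - 3*c + 2) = (c - 5)*(c - 1)*(c - 2)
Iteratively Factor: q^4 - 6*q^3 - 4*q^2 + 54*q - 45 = (q - 1)*(q^3 - 5*q^2 - 9*q + 45) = (q - 5)*(q - 1)*(q^2 - 9) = (q - 5)*(q - 1)*(q + 3)*(q - 3)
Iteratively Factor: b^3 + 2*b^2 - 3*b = (b - 1)*(b^2 + 3*b) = b*(b - 1)*(b + 3)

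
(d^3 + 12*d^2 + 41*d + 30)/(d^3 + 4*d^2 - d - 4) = (d^2 + 11*d + 30)/(d^2 + 3*d - 4)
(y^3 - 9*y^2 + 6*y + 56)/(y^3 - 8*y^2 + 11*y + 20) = (y^2 - 5*y - 14)/(y^2 - 4*y - 5)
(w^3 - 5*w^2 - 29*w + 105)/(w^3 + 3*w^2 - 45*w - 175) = (w - 3)/(w + 5)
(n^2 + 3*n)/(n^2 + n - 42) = n*(n + 3)/(n^2 + n - 42)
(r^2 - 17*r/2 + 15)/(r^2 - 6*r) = (r - 5/2)/r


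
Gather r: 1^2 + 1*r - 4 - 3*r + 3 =-2*r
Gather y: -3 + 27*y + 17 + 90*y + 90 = 117*y + 104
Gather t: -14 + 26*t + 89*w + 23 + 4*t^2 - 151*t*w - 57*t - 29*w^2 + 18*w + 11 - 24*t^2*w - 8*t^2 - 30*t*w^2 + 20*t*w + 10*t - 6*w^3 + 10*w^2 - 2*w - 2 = t^2*(-24*w - 4) + t*(-30*w^2 - 131*w - 21) - 6*w^3 - 19*w^2 + 105*w + 18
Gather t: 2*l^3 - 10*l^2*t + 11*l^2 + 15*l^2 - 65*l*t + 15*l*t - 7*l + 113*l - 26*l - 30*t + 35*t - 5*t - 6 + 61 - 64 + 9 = 2*l^3 + 26*l^2 + 80*l + t*(-10*l^2 - 50*l)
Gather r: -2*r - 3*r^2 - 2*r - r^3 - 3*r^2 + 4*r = -r^3 - 6*r^2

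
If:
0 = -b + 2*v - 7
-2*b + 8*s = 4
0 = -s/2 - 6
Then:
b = -50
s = -12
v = -43/2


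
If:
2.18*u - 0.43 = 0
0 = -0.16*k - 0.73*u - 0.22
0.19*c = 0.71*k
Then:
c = -8.50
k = -2.27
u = 0.20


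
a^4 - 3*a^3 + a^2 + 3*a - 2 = (a - 2)*(a - 1)^2*(a + 1)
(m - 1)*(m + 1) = m^2 - 1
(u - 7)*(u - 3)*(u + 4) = u^3 - 6*u^2 - 19*u + 84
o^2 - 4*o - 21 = (o - 7)*(o + 3)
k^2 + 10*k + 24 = (k + 4)*(k + 6)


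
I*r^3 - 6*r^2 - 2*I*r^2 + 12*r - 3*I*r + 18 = (r - 3)*(r + 6*I)*(I*r + I)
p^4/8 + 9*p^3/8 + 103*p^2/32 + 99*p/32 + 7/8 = (p/4 + 1)*(p/2 + 1/4)*(p + 1)*(p + 7/2)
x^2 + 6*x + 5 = (x + 1)*(x + 5)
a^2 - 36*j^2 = (a - 6*j)*(a + 6*j)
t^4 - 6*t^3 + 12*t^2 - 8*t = t*(t - 2)^3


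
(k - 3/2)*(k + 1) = k^2 - k/2 - 3/2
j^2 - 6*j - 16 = (j - 8)*(j + 2)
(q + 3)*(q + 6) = q^2 + 9*q + 18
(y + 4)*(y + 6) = y^2 + 10*y + 24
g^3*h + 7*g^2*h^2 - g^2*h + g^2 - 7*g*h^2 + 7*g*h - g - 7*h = (g - 1)*(g + 7*h)*(g*h + 1)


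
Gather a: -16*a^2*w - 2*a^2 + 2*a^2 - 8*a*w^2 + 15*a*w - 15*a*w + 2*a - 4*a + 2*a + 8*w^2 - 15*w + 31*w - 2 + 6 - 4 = -16*a^2*w - 8*a*w^2 + 8*w^2 + 16*w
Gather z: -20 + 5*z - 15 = 5*z - 35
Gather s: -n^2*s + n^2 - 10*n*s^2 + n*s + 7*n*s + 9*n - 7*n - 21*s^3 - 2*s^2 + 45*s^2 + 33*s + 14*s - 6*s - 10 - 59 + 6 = n^2 + 2*n - 21*s^3 + s^2*(43 - 10*n) + s*(-n^2 + 8*n + 41) - 63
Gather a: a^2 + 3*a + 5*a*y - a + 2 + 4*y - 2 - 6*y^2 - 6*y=a^2 + a*(5*y + 2) - 6*y^2 - 2*y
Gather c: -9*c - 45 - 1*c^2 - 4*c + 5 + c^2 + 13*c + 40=0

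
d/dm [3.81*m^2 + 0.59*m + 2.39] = 7.62*m + 0.59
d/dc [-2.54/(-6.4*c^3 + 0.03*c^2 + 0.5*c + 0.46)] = (-48.768*c^2 + 0.1524*c + 1.27)/(-6.4*c^3 + 0.03*c^2 + 0.5*c + 0.46)^2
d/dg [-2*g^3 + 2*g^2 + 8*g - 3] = -6*g^2 + 4*g + 8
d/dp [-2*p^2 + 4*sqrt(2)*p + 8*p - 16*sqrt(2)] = -4*p + 4*sqrt(2) + 8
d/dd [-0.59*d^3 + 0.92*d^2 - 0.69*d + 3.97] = -1.77*d^2 + 1.84*d - 0.69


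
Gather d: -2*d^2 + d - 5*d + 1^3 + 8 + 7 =-2*d^2 - 4*d + 16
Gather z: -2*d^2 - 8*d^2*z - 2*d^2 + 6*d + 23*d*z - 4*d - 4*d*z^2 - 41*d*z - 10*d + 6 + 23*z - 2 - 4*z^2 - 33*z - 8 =-4*d^2 - 8*d + z^2*(-4*d - 4) + z*(-8*d^2 - 18*d - 10) - 4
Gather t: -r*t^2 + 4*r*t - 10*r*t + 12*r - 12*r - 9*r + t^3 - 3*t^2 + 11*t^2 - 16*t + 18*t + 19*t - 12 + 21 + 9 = -9*r + t^3 + t^2*(8 - r) + t*(21 - 6*r) + 18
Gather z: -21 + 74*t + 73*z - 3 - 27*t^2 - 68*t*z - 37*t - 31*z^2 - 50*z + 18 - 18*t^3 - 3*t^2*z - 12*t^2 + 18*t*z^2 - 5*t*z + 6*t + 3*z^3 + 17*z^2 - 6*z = -18*t^3 - 39*t^2 + 43*t + 3*z^3 + z^2*(18*t - 14) + z*(-3*t^2 - 73*t + 17) - 6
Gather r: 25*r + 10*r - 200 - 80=35*r - 280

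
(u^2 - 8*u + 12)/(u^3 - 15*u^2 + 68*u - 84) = 1/(u - 7)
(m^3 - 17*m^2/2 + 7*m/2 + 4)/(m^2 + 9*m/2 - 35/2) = (2*m^3 - 17*m^2 + 7*m + 8)/(2*m^2 + 9*m - 35)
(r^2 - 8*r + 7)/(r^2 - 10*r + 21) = (r - 1)/(r - 3)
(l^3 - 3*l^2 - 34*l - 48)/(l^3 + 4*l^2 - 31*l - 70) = (l^2 - 5*l - 24)/(l^2 + 2*l - 35)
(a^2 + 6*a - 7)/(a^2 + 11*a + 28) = (a - 1)/(a + 4)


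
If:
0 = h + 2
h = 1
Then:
No Solution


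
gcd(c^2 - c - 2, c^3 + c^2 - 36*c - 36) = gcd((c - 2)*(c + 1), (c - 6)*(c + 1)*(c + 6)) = c + 1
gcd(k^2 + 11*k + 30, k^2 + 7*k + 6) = k + 6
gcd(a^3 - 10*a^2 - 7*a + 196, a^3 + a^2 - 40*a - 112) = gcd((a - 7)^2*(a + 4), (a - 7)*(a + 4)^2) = a^2 - 3*a - 28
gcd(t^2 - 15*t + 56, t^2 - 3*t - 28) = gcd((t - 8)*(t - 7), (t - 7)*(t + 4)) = t - 7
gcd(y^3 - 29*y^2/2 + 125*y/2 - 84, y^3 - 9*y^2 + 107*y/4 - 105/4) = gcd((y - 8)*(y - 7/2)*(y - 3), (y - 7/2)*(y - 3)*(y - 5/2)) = y^2 - 13*y/2 + 21/2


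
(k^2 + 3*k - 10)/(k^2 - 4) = (k + 5)/(k + 2)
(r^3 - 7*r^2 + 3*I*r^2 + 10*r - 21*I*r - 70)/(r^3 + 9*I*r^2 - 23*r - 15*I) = (r^2 - r*(7 + 2*I) + 14*I)/(r^2 + 4*I*r - 3)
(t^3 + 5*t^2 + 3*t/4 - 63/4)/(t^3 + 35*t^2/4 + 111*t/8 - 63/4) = 2*(2*t^2 + 3*t - 9)/(4*t^2 + 21*t - 18)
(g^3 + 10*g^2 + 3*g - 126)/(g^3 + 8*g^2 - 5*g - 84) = (g + 6)/(g + 4)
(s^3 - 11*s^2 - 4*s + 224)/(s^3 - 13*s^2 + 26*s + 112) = (s + 4)/(s + 2)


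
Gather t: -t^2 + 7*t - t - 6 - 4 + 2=-t^2 + 6*t - 8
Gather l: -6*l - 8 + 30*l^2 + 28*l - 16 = 30*l^2 + 22*l - 24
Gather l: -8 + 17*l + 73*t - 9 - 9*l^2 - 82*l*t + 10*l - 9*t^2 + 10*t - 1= -9*l^2 + l*(27 - 82*t) - 9*t^2 + 83*t - 18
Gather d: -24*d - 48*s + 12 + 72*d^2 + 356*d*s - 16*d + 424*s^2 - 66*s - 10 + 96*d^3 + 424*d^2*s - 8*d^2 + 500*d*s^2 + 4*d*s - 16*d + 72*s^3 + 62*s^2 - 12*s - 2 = 96*d^3 + d^2*(424*s + 64) + d*(500*s^2 + 360*s - 56) + 72*s^3 + 486*s^2 - 126*s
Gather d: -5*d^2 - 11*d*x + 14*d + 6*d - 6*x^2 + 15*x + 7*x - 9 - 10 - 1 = -5*d^2 + d*(20 - 11*x) - 6*x^2 + 22*x - 20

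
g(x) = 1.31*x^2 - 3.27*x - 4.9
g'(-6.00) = -18.99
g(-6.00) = 61.88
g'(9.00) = 20.31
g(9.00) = 71.78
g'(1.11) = -0.36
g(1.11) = -6.92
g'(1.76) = 1.34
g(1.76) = -6.60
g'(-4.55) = -15.19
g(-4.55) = 37.10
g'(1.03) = -0.57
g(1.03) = -6.88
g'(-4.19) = -14.25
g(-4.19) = 31.80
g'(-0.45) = -4.45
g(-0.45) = -3.16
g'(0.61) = -1.67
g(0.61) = -6.41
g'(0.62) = -1.65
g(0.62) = -6.42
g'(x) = 2.62*x - 3.27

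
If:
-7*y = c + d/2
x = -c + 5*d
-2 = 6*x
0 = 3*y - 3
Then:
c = -19/3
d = -4/3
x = -1/3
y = 1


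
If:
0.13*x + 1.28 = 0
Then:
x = -9.85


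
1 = 1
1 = 1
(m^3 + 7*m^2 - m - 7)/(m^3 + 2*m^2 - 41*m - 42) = (m - 1)/(m - 6)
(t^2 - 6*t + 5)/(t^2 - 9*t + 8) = (t - 5)/(t - 8)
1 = 1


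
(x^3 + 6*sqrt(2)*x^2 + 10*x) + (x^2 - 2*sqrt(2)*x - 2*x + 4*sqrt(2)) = x^3 + x^2 + 6*sqrt(2)*x^2 - 2*sqrt(2)*x + 8*x + 4*sqrt(2)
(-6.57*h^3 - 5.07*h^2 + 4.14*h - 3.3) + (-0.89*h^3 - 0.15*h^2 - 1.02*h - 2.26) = -7.46*h^3 - 5.22*h^2 + 3.12*h - 5.56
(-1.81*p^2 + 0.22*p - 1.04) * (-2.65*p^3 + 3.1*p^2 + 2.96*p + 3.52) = 4.7965*p^5 - 6.194*p^4 - 1.9196*p^3 - 8.944*p^2 - 2.304*p - 3.6608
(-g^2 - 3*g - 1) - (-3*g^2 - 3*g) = 2*g^2 - 1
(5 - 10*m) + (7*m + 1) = 6 - 3*m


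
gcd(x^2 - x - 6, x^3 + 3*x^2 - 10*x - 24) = x^2 - x - 6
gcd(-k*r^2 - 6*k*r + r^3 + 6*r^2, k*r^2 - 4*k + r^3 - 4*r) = 1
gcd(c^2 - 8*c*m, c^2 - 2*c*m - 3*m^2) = 1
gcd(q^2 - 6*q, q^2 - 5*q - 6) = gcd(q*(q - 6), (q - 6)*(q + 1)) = q - 6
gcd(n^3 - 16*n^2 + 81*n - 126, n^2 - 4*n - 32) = 1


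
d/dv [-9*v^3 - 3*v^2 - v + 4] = -27*v^2 - 6*v - 1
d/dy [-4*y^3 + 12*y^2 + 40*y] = -12*y^2 + 24*y + 40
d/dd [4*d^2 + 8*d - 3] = 8*d + 8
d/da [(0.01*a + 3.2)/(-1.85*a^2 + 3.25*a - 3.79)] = (0.0185*a^2 + 11.84*a - 10.4379)/(3.4225*a^4 - 12.025*a^3 + 24.5855*a^2 - 24.635*a + 14.3641)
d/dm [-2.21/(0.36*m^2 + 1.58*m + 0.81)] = (1.5912*m + 3.4918)/(0.36*m^2 + 1.58*m + 0.81)^2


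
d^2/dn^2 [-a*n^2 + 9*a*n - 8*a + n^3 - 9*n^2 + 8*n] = -2*a + 6*n - 18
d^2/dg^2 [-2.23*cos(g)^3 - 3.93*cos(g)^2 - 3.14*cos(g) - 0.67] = 4.8125*cos(g) + 7.86*cos(2*g) + 5.0175*cos(3*g)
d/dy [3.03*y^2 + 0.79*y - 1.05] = 6.06*y + 0.79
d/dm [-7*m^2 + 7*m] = 7 - 14*m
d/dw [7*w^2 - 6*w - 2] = 14*w - 6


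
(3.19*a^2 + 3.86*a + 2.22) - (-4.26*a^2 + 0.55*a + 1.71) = 7.45*a^2 + 3.31*a + 0.51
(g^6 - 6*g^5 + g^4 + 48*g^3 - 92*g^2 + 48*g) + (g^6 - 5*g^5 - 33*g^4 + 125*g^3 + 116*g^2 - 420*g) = 2*g^6 - 11*g^5 - 32*g^4 + 173*g^3 + 24*g^2 - 372*g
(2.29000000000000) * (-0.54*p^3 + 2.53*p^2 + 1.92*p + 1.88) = -1.2366*p^3 + 5.7937*p^2 + 4.3968*p + 4.3052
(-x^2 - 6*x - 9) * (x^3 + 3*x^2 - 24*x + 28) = -x^5 - 9*x^4 - 3*x^3 + 89*x^2 + 48*x - 252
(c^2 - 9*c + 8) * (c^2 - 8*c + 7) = c^4 - 17*c^3 + 87*c^2 - 127*c + 56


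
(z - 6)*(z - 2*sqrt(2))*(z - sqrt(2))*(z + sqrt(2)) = z^4 - 6*z^3 - 2*sqrt(2)*z^3 - 2*z^2 + 12*sqrt(2)*z^2 + 4*sqrt(2)*z + 12*z - 24*sqrt(2)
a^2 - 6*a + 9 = (a - 3)^2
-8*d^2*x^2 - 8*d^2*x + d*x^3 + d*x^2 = x*(-8*d + x)*(d*x + d)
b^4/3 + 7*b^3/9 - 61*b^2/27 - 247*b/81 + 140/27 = (b/3 + 1)*(b - 5/3)*(b - 4/3)*(b + 7/3)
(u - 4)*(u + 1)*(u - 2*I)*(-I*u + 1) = -I*u^4 - u^3 + 3*I*u^3 + 3*u^2 + 2*I*u^2 + 4*u + 6*I*u + 8*I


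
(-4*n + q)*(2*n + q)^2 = -16*n^3 - 12*n^2*q + q^3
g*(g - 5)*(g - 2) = g^3 - 7*g^2 + 10*g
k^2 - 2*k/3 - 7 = (k - 3)*(k + 7/3)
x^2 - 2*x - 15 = (x - 5)*(x + 3)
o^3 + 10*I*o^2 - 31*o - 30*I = (o + 2*I)*(o + 3*I)*(o + 5*I)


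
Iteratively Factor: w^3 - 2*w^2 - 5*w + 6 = (w - 3)*(w^2 + w - 2) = (w - 3)*(w + 2)*(w - 1)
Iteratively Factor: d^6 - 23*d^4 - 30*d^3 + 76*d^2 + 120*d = (d - 2)*(d^5 + 2*d^4 - 19*d^3 - 68*d^2 - 60*d) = (d - 2)*(d + 3)*(d^4 - d^3 - 16*d^2 - 20*d) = (d - 5)*(d - 2)*(d + 3)*(d^3 + 4*d^2 + 4*d) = (d - 5)*(d - 2)*(d + 2)*(d + 3)*(d^2 + 2*d) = d*(d - 5)*(d - 2)*(d + 2)*(d + 3)*(d + 2)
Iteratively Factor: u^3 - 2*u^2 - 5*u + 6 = (u - 3)*(u^2 + u - 2) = (u - 3)*(u - 1)*(u + 2)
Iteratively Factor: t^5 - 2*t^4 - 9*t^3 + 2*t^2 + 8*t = (t - 4)*(t^4 + 2*t^3 - t^2 - 2*t) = (t - 4)*(t + 2)*(t^3 - t) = (t - 4)*(t - 1)*(t + 2)*(t^2 + t) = t*(t - 4)*(t - 1)*(t + 2)*(t + 1)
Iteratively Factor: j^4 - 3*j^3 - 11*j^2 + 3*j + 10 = (j - 1)*(j^3 - 2*j^2 - 13*j - 10) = (j - 1)*(j + 1)*(j^2 - 3*j - 10) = (j - 1)*(j + 1)*(j + 2)*(j - 5)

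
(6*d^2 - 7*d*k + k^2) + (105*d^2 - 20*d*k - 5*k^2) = 111*d^2 - 27*d*k - 4*k^2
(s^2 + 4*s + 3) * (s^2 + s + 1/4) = s^4 + 5*s^3 + 29*s^2/4 + 4*s + 3/4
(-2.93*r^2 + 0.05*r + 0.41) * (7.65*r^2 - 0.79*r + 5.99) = -22.4145*r^4 + 2.6972*r^3 - 14.4537*r^2 - 0.0244*r + 2.4559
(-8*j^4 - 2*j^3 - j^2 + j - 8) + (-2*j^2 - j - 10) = -8*j^4 - 2*j^3 - 3*j^2 - 18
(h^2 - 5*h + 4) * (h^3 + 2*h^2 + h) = h^5 - 3*h^4 - 5*h^3 + 3*h^2 + 4*h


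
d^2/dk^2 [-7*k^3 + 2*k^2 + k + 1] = 4 - 42*k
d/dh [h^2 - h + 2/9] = 2*h - 1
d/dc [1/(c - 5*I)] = -1/(c - 5*I)^2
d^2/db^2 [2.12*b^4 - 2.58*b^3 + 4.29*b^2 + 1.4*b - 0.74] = 25.44*b^2 - 15.48*b + 8.58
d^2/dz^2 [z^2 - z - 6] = 2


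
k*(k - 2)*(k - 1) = k^3 - 3*k^2 + 2*k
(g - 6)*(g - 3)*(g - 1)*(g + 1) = g^4 - 9*g^3 + 17*g^2 + 9*g - 18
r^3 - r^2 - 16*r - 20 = (r - 5)*(r + 2)^2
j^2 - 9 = (j - 3)*(j + 3)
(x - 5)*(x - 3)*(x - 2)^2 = x^4 - 12*x^3 + 51*x^2 - 92*x + 60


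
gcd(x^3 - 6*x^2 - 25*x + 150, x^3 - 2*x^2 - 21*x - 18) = x - 6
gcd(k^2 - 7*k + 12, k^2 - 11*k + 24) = k - 3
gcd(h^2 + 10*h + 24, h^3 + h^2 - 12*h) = h + 4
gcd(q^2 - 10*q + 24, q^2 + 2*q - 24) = q - 4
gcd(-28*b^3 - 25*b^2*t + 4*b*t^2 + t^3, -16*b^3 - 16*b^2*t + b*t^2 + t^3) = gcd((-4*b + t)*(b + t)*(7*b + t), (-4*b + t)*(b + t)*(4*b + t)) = -4*b^2 - 3*b*t + t^2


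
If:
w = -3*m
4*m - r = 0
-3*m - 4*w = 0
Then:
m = 0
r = 0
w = 0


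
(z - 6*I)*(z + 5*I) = z^2 - I*z + 30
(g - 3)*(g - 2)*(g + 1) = g^3 - 4*g^2 + g + 6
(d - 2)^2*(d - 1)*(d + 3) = d^4 - 2*d^3 - 7*d^2 + 20*d - 12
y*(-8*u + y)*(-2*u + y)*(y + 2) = 16*u^2*y^2 + 32*u^2*y - 10*u*y^3 - 20*u*y^2 + y^4 + 2*y^3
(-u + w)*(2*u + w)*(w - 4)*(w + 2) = -2*u^2*w^2 + 4*u^2*w + 16*u^2 + u*w^3 - 2*u*w^2 - 8*u*w + w^4 - 2*w^3 - 8*w^2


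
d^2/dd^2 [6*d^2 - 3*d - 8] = 12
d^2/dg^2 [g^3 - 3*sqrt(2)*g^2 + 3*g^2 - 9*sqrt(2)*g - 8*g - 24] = 6*g - 6*sqrt(2) + 6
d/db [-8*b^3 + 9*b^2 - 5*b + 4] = -24*b^2 + 18*b - 5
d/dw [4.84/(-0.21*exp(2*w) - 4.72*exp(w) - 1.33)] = (2.0328*exp(w) + 22.8448)*exp(w)/(0.21*exp(2*w) + 4.72*exp(w) + 1.33)^2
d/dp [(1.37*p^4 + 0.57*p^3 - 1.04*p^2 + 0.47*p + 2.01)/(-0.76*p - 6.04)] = (-3.1236*p^4 - 33.9656*p^3 - 9.538*p^2 + 12.5632*p - 1.3112)/(0.5776*p^2 + 9.1808*p + 36.4816)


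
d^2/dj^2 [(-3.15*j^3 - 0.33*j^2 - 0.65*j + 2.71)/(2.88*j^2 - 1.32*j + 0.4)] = (-2.8421709430404e-14*j^5 + 1.4210854715202e-14*j^4 - 17.011296*j^3 + 147.127104*j^2 - 60.345216*j + 2.407968)/(23.887872*j^6 - 32.845824*j^5 + 25.007616*j^4 - 11.423808*j^3 + 3.47328*j^2 - 0.6336*j + 0.064)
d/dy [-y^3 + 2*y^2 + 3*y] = -3*y^2 + 4*y + 3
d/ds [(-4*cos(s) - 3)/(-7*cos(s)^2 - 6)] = 2*(14*cos(s)^2 + 21*cos(s) - 12)*sin(s)/(7*sin(s)^2 - 13)^2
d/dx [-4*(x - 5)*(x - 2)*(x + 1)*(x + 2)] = -16*x^3 + 48*x^2 + 72*x - 64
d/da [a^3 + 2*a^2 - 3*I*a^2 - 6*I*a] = 3*a^2 + a*(4 - 6*I) - 6*I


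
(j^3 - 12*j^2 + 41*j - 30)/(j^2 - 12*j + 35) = (j^2 - 7*j + 6)/(j - 7)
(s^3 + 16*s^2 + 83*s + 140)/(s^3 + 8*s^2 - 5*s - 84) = (s + 5)/(s - 3)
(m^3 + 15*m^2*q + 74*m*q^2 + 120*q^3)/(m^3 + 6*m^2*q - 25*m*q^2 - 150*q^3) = (-m - 4*q)/(-m + 5*q)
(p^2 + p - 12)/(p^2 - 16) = (p - 3)/(p - 4)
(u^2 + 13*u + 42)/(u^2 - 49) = (u + 6)/(u - 7)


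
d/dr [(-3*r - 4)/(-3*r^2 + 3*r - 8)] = 3*(-3*r^2 - 8*r + 12)/(9*r^4 - 18*r^3 + 57*r^2 - 48*r + 64)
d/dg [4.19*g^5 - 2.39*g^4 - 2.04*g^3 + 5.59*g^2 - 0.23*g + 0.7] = 20.95*g^4 - 9.56*g^3 - 6.12*g^2 + 11.18*g - 0.23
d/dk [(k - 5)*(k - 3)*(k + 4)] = 3*k^2 - 8*k - 17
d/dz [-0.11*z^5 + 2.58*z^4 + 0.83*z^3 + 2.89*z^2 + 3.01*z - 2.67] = -0.55*z^4 + 10.32*z^3 + 2.49*z^2 + 5.78*z + 3.01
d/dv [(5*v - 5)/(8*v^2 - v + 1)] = 40*v*(2 - v)/(64*v^4 - 16*v^3 + 17*v^2 - 2*v + 1)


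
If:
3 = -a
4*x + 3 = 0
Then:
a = -3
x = -3/4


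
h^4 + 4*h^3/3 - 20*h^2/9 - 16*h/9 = h*(h - 4/3)*(h + 2/3)*(h + 2)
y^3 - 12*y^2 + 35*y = y*(y - 7)*(y - 5)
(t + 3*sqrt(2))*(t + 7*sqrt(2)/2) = t^2 + 13*sqrt(2)*t/2 + 21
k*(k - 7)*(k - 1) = k^3 - 8*k^2 + 7*k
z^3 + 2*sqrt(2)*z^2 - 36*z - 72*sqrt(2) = (z - 6)*(z + 6)*(z + 2*sqrt(2))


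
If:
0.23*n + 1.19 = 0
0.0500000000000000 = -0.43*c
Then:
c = -0.12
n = -5.17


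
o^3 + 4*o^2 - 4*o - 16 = (o - 2)*(o + 2)*(o + 4)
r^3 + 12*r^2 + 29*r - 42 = (r - 1)*(r + 6)*(r + 7)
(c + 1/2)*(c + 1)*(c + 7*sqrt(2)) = c^3 + 3*c^2/2 + 7*sqrt(2)*c^2 + c/2 + 21*sqrt(2)*c/2 + 7*sqrt(2)/2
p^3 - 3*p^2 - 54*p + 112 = (p - 8)*(p - 2)*(p + 7)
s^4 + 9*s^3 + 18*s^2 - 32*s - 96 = (s - 2)*(s + 3)*(s + 4)^2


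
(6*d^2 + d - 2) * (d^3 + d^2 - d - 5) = 6*d^5 + 7*d^4 - 7*d^3 - 33*d^2 - 3*d + 10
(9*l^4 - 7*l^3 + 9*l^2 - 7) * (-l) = -9*l^5 + 7*l^4 - 9*l^3 + 7*l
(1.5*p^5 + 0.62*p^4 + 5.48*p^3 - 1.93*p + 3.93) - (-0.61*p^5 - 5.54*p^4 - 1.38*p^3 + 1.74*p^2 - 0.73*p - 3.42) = 2.11*p^5 + 6.16*p^4 + 6.86*p^3 - 1.74*p^2 - 1.2*p + 7.35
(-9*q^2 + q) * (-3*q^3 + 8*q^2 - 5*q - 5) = 27*q^5 - 75*q^4 + 53*q^3 + 40*q^2 - 5*q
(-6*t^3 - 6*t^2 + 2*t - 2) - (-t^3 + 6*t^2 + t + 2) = -5*t^3 - 12*t^2 + t - 4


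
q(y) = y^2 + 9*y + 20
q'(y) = 2*y + 9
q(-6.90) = 5.51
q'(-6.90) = -4.80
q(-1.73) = 7.42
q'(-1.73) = 5.54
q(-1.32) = 9.86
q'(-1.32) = 6.36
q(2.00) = 42.00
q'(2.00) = 13.00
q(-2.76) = 2.78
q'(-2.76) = 3.48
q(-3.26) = 1.29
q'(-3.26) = 2.48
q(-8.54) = 16.07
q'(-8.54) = -8.08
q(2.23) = 45.04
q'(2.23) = 13.46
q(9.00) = 182.00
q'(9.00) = 27.00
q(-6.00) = 2.00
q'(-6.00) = -3.00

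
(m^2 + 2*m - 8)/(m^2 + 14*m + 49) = (m^2 + 2*m - 8)/(m^2 + 14*m + 49)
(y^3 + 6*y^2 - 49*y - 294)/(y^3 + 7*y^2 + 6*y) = (y^2 - 49)/(y*(y + 1))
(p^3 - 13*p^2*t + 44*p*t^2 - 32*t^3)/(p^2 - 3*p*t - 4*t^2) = (p^2 - 9*p*t + 8*t^2)/(p + t)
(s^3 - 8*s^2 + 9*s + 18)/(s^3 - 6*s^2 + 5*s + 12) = (s - 6)/(s - 4)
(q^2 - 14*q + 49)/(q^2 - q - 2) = (-q^2 + 14*q - 49)/(-q^2 + q + 2)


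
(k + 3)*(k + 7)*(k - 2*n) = k^3 - 2*k^2*n + 10*k^2 - 20*k*n + 21*k - 42*n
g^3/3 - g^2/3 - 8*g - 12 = (g/3 + 1)*(g - 6)*(g + 2)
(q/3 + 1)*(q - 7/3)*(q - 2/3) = q^3/3 - 67*q/27 + 14/9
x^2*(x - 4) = x^3 - 4*x^2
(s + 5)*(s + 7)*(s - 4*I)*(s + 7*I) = s^4 + 12*s^3 + 3*I*s^3 + 63*s^2 + 36*I*s^2 + 336*s + 105*I*s + 980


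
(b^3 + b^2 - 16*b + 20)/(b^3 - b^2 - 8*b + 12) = (b + 5)/(b + 3)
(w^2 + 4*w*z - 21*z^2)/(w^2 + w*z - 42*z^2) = (-w + 3*z)/(-w + 6*z)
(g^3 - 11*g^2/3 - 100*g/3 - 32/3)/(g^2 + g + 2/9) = 3*(g^2 - 4*g - 32)/(3*g + 2)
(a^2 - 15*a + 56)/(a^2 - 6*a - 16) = (a - 7)/(a + 2)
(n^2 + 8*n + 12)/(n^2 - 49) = (n^2 + 8*n + 12)/(n^2 - 49)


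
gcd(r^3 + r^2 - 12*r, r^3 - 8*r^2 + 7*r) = r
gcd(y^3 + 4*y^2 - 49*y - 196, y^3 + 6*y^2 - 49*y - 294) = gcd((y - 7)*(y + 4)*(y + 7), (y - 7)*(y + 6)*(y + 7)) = y^2 - 49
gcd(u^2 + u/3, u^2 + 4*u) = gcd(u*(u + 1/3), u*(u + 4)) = u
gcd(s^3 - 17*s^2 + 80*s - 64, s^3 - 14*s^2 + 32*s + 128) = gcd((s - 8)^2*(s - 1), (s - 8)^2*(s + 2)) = s^2 - 16*s + 64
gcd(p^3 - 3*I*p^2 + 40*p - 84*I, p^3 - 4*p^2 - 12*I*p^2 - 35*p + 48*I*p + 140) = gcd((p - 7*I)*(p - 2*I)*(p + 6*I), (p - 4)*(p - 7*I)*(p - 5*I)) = p - 7*I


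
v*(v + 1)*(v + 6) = v^3 + 7*v^2 + 6*v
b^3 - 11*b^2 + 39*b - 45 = (b - 5)*(b - 3)^2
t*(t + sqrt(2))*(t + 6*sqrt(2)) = t^3 + 7*sqrt(2)*t^2 + 12*t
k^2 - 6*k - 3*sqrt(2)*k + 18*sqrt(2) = (k - 6)*(k - 3*sqrt(2))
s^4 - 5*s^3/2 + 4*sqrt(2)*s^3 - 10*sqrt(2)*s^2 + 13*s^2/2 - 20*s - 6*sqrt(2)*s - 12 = (s - 3)*(s + 1/2)*(s + 2*sqrt(2))^2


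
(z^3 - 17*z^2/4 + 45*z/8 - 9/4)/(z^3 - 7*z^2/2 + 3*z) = (z - 3/4)/z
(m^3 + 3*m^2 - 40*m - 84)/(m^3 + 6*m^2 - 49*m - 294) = (m^2 - 4*m - 12)/(m^2 - m - 42)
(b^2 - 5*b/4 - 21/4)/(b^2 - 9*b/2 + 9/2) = (4*b + 7)/(2*(2*b - 3))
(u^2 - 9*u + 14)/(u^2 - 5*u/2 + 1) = 2*(u - 7)/(2*u - 1)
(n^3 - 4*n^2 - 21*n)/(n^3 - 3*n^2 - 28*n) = (n + 3)/(n + 4)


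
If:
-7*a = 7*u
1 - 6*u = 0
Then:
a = -1/6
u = 1/6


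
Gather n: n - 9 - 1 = n - 10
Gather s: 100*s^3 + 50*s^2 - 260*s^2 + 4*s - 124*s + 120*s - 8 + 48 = 100*s^3 - 210*s^2 + 40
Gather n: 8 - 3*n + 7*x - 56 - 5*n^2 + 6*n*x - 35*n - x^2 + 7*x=-5*n^2 + n*(6*x - 38) - x^2 + 14*x - 48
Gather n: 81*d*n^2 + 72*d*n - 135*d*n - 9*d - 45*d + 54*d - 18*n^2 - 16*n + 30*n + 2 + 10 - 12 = n^2*(81*d - 18) + n*(14 - 63*d)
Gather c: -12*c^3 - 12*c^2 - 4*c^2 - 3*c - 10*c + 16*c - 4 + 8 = -12*c^3 - 16*c^2 + 3*c + 4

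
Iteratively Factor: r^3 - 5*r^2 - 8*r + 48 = (r - 4)*(r^2 - r - 12) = (r - 4)*(r + 3)*(r - 4)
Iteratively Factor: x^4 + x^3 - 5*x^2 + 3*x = (x)*(x^3 + x^2 - 5*x + 3) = x*(x - 1)*(x^2 + 2*x - 3) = x*(x - 1)*(x + 3)*(x - 1)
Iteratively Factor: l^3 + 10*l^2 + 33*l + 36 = (l + 3)*(l^2 + 7*l + 12) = (l + 3)*(l + 4)*(l + 3)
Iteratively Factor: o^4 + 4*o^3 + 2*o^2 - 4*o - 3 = (o + 3)*(o^3 + o^2 - o - 1) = (o + 1)*(o + 3)*(o^2 - 1) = (o - 1)*(o + 1)*(o + 3)*(o + 1)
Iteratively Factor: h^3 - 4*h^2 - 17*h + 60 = (h - 5)*(h^2 + h - 12) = (h - 5)*(h + 4)*(h - 3)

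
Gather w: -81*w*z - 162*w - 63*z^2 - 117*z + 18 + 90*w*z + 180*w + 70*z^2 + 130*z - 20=w*(9*z + 18) + 7*z^2 + 13*z - 2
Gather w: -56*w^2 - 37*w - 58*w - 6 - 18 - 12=-56*w^2 - 95*w - 36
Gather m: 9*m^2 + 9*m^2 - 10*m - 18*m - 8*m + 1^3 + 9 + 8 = 18*m^2 - 36*m + 18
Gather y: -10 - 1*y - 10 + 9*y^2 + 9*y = 9*y^2 + 8*y - 20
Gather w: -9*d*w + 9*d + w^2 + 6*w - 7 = 9*d + w^2 + w*(6 - 9*d) - 7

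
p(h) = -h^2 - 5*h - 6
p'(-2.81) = 0.62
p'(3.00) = -11.00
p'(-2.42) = -0.16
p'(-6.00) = 7.00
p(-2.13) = 0.11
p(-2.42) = 0.24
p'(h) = -2*h - 5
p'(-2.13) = -0.74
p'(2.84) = -10.68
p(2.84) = -28.27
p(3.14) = -31.56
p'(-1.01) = -2.98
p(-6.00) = -12.00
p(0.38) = -8.04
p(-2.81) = 0.15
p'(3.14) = -11.28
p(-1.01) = -1.97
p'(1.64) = -8.28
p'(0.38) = -5.76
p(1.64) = -16.89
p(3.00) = -30.00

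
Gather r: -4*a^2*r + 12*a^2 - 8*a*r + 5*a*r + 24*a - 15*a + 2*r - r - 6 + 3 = 12*a^2 + 9*a + r*(-4*a^2 - 3*a + 1) - 3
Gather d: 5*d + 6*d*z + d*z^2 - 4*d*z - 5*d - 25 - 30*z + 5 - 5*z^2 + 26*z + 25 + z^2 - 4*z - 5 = d*(z^2 + 2*z) - 4*z^2 - 8*z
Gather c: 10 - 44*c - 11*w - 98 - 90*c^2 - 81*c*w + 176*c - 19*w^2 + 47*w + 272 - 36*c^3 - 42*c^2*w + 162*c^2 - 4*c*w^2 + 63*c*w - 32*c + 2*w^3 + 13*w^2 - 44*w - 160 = -36*c^3 + c^2*(72 - 42*w) + c*(-4*w^2 - 18*w + 100) + 2*w^3 - 6*w^2 - 8*w + 24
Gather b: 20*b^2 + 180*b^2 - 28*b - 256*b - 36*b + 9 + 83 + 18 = 200*b^2 - 320*b + 110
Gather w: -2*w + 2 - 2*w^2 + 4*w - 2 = -2*w^2 + 2*w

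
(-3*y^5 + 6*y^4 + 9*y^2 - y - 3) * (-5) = 15*y^5 - 30*y^4 - 45*y^2 + 5*y + 15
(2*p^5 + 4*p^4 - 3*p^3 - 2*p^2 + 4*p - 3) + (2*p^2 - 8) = 2*p^5 + 4*p^4 - 3*p^3 + 4*p - 11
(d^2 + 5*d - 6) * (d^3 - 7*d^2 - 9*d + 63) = d^5 - 2*d^4 - 50*d^3 + 60*d^2 + 369*d - 378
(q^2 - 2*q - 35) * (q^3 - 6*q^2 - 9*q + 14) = q^5 - 8*q^4 - 32*q^3 + 242*q^2 + 287*q - 490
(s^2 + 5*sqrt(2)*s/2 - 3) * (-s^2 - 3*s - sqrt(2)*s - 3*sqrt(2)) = -s^4 - 7*sqrt(2)*s^3/2 - 3*s^3 - 21*sqrt(2)*s^2/2 - 2*s^2 - 6*s + 3*sqrt(2)*s + 9*sqrt(2)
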